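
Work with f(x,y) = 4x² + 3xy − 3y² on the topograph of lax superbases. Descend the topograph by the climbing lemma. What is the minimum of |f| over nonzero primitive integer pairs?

river: ρ → (-3,3,4)
river: ρ → (4,5,-2)
river: ρ → (-2,7,1)
river: ρ → (1,7,-2)
river: ρ → (-2,5,4)
river: ρ → (4,3,-3)
closes: descent 0, river 6
min |a| on river = 1

1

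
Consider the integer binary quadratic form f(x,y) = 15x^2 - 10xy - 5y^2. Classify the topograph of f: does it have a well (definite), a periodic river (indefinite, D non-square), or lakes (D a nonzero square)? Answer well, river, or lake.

D = b²−4ac = (-10)² − 4·15·(-5) = 400
D = 20² is a perfect square ⇒ form factors over ℤ ⇒ lakes

lake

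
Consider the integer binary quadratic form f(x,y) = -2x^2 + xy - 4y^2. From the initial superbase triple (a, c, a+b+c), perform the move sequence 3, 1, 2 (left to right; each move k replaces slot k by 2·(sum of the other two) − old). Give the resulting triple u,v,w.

start (-2,-4,-5) = (f(1,0),f(0,1),f(1,1))
replace slot 3: 2·((-2)+(-4)) − (-5) = -7 → (-2,-4,-7)
replace slot 1: 2·((-4)+(-7)) − (-2) = -20 → (-20,-4,-7)
replace slot 2: 2·((-20)+(-7)) − (-4) = -50 → (-20,-50,-7)

-20,-50,-7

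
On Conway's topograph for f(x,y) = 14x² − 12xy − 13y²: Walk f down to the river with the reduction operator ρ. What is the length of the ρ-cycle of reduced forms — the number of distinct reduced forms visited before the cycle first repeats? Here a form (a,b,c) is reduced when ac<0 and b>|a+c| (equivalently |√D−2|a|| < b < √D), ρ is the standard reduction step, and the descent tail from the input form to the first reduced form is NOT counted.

D = 872, ⌊√D⌋ = 29
descent: ρ → (-13,12,14)  [lands on river]
river: ρ → (14,16,-11)
river: ρ → (-11,28,2)
river: ρ → (2,28,-11)
river: ρ → (-11,16,14)
river: ρ → (14,12,-13)
river: ρ → (-13,14,13)
river: ρ → (13,12,-14)
river: ρ → (-14,16,11)
river: ρ → (11,28,-2)
river: ρ → (-2,28,11)
river: ρ → (11,16,-14)
river: ρ → (-14,12,13)
river: ρ → (13,14,-13)
ρ-cycle length = 14 (tail of 1 descent step not counted)

14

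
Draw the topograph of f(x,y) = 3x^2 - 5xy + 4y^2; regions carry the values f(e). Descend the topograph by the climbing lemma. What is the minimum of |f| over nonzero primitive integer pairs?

translate: b→1 (≡-5 mod 6), so (3,-5,4)→(3,1,2)
flip: (3,1,2)→(2,-1,3)
reduced (well bottom): (2,-1,3) with a≤c, −a<b≤a
well minimum = a = 2

2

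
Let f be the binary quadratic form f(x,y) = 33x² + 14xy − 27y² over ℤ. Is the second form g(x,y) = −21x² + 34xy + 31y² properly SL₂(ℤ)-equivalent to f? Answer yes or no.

D₁ = 3760, D₂ = 3760
river cycle of f (length 8): (-27, 40, 20), (20, 40, -27), (-27, 14, 33), (33, 52, -8), (-8, 60, 5), (5, 60, -8), (-8, 52, 33), (33, 14, -27)
river cycle of g (length 10): (31, 28, -24), (-24, 20, 35), (35, 50, -9), (-9, 58, 11), (11, 52, -24), (-24, 44, 19), (19, 32, -36), (-36, 40, 15), (15, 50, -21), (-21, 34, 31)
cycles differ ⇒ inequivalent

no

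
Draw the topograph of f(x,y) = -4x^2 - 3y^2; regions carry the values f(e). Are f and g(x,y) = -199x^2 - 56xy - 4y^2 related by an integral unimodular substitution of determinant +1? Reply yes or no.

D₁ = -48, D₂ = -48
f is negative-definite; reduce −f:
−f: flip: (4,0,3)→(3,0,4)
−f: reduced (well bottom): (3,0,4) with a≤c, −a<b≤a
flip sign back: reduced form of f is (-3,0,-4)
g is negative-definite; reduce −g:
−g: flip: (199,56,4)→(4,-56,199)
−g: translate: b→0 (≡-56 mod 8), so (4,-56,199)→(4,0,3)
−g: flip: (4,0,3)→(3,0,4)
−g: reduced (well bottom): (3,0,4) with a≤c, −a<b≤a
flip sign back: reduced form of g is (-3,0,-4)
reduced forms (-3, 0, -4) vs (-3, 0, -4) ⇒ equivalent

yes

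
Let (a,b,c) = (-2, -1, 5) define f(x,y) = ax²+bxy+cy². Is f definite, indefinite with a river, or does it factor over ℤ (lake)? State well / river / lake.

D = b²−4ac = (-1)² − 4·(-2)·5 = 41
D > 0 non-square ⇒ indefinite ⇒ periodic river

river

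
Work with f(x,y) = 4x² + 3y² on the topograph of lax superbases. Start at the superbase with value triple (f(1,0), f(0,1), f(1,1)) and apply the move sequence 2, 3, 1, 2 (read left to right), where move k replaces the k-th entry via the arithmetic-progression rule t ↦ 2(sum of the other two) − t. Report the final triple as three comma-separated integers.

start (4,3,7) = (f(1,0),f(0,1),f(1,1))
replace slot 2: 2·(4+7) − 3 = 19 → (4,19,7)
replace slot 3: 2·(4+19) − 7 = 39 → (4,19,39)
replace slot 1: 2·(19+39) − 4 = 112 → (112,19,39)
replace slot 2: 2·(112+39) − 19 = 283 → (112,283,39)

112,283,39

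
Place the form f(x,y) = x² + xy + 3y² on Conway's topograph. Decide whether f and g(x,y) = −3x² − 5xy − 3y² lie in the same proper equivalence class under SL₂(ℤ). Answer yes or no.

D₁ = -11, D₂ = -11
f: reduced (well bottom): (1,1,3) with a≤c, −a<b≤a
g is negative-definite; reduce −g:
−g: translate: b→-1 (≡5 mod 6), so (3,5,3)→(3,-1,1)
−g: flip: (3,-1,1)→(1,1,3)
−g: reduced (well bottom): (1,1,3) with a≤c, −a<b≤a
flip sign back: reduced form of g is (-1,-1,-3)
reduced forms (1, 1, 3) vs (-1, -1, -3) ⇒ inequivalent

no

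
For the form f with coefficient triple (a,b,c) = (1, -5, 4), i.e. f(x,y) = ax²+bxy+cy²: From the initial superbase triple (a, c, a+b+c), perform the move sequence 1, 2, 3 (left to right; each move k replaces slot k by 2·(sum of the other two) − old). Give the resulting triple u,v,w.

start (1,4,0) = (f(1,0),f(0,1),f(1,1))
replace slot 1: 2·(4+0) − 1 = 7 → (7,4,0)
replace slot 2: 2·(7+0) − 4 = 10 → (7,10,0)
replace slot 3: 2·(7+10) − 0 = 34 → (7,10,34)

7,10,34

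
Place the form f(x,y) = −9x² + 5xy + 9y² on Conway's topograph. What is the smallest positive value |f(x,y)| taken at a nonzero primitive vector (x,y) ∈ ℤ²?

river: ρ → (9,13,-5)
river: ρ → (-5,17,3)
river: ρ → (3,13,-15)
river: ρ → (-15,17,1)
river: ρ → (1,17,-15)
river: ρ → (-15,13,3)
river: ρ → (3,17,-5)
river: ρ → (-5,13,9)
river: ρ → (9,5,-9)
river: ρ → (-9,13,5)
river: ρ → (5,17,-3)
river: ρ → (-3,13,15)
river: ρ → (15,17,-1)
river: ρ → (-1,17,15)
river: ρ → (15,13,-3)
river: ρ → (-3,17,5)
river: ρ → (5,13,-9)
river: ρ → (-9,5,9)
closes: descent 0, river 18
min |a| on river = 1

1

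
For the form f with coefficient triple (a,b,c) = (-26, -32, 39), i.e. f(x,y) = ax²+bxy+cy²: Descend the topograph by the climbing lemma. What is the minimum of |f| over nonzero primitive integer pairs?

descent: ρ → (39,32,-26)  [lands on river]
river: ρ → (-26,20,45)
river: ρ → (45,70,-1)
river: ρ → (-1,70,45)
river: ρ → (45,20,-26)
river: ρ → (-26,32,39)
river: ρ → (39,46,-19)
river: ρ → (-19,68,6)
river: ρ → (6,64,-41)
river: ρ → (-41,18,29)
river: ρ → (29,40,-30)
river: ρ → (-30,20,39)
river: ρ → (39,58,-11)
river: ρ → (-11,52,54)
river: ρ → (54,56,-9)
river: ρ → (-9,70,5)
river: ρ → (5,70,-9)
river: ρ → (-9,56,54)
river: ρ → (54,52,-11)
river: ρ → (-11,58,39)
river: ρ → (39,20,-30)
river: ρ → (-30,40,29)
river: ρ → (29,18,-41)
river: ρ → (-41,64,6)
river: ρ → (6,68,-19)
river: ρ → (-19,46,39)
closes: descent 1, river 26
min |a| on river = 1

1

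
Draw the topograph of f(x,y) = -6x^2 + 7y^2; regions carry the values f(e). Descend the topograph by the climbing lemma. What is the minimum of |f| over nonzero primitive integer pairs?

descent: ρ → (7,0,-6)
descent: ρ → (-6,12,1)  [lands on river]
river: ρ → (1,12,-6)
closes: descent 2, river 2
min |a| on river = 1

1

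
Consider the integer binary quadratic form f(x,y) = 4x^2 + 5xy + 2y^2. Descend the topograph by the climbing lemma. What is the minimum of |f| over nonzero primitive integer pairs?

translate: b→-3 (≡5 mod 8), so (4,5,2)→(4,-3,1)
flip: (4,-3,1)→(1,3,4)
translate: b→1 (≡3 mod 2), so (1,3,4)→(1,1,2)
reduced (well bottom): (1,1,2) with a≤c, −a<b≤a
well minimum = a = 1

1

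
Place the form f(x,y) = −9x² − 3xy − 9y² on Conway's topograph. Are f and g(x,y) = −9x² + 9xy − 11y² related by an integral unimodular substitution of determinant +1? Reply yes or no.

D₁ = -315, D₂ = -315
f is negative-definite; reduce −f:
−f: reduced (well bottom): (9,3,9) with a≤c, −a<b≤a
flip sign back: reduced form of f is (-9,-3,-9)
g is negative-definite; reduce −g:
−g: translate: b→9 (≡-9 mod 18), so (9,-9,11)→(9,9,11)
−g: reduced (well bottom): (9,9,11) with a≤c, −a<b≤a
flip sign back: reduced form of g is (-9,-9,-11)
reduced forms (-9, -3, -9) vs (-9, -9, -11) ⇒ inequivalent

no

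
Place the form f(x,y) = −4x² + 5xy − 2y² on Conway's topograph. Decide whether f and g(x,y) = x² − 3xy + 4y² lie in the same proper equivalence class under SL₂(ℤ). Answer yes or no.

D₁ = -7, D₂ = -7
f is negative-definite; reduce −f:
−f: translate: b→3 (≡-5 mod 8), so (4,-5,2)→(4,3,1)
−f: flip: (4,3,1)→(1,-3,4)
−f: translate: b→1 (≡-3 mod 2), so (1,-3,4)→(1,1,2)
−f: reduced (well bottom): (1,1,2) with a≤c, −a<b≤a
flip sign back: reduced form of f is (-1,-1,-2)
g: translate: b→1 (≡-3 mod 2), so (1,-3,4)→(1,1,2)
g: reduced (well bottom): (1,1,2) with a≤c, −a<b≤a
reduced forms (-1, -1, -2) vs (1, 1, 2) ⇒ inequivalent

no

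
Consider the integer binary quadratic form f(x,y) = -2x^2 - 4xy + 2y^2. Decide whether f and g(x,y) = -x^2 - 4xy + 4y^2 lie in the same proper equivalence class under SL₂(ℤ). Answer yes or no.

D₁ = 32, D₂ = 32
river cycle of f (length 2): (2, 4, -2), (-2, 4, 2)
river cycle of g (length 2): (4, 4, -1), (-1, 4, 4)
cycles differ ⇒ inequivalent

no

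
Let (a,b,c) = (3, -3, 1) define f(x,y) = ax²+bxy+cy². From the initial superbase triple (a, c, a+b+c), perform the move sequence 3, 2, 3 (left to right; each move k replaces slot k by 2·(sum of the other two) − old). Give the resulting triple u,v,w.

start (3,1,1) = (f(1,0),f(0,1),f(1,1))
replace slot 3: 2·(3+1) − 1 = 7 → (3,1,7)
replace slot 2: 2·(3+7) − 1 = 19 → (3,19,7)
replace slot 3: 2·(3+19) − 7 = 37 → (3,19,37)

3,19,37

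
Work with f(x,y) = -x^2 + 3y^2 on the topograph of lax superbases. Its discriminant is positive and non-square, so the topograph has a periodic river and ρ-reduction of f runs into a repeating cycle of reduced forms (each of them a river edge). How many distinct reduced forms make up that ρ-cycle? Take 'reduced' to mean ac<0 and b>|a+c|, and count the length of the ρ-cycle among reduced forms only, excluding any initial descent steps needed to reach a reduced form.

D = 12, ⌊√D⌋ = 3
descent: ρ → (3,0,-1)
descent: ρ → (-1,2,2)  [lands on river]
river: ρ → (2,2,-1)
ρ-cycle length = 2 (tail of 2 descent steps not counted)

2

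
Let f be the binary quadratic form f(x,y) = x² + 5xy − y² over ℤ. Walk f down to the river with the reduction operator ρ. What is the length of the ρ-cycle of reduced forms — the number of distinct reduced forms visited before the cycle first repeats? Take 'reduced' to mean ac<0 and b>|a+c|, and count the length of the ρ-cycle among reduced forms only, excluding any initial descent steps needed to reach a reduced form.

D = 29, ⌊√D⌋ = 5
river: ρ → (-1,5,1)
river: ρ → (1,5,-1)
ρ-cycle length = 2 (tail of 0 descent steps not counted)

2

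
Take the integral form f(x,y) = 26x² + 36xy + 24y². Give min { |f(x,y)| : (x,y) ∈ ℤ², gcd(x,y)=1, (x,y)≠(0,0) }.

translate: b→-16 (≡36 mod 52), so (26,36,24)→(26,-16,14)
flip: (26,-16,14)→(14,16,26)
translate: b→-12 (≡16 mod 28), so (14,16,26)→(14,-12,24)
reduced (well bottom): (14,-12,24) with a≤c, −a<b≤a
well minimum = a = 14

14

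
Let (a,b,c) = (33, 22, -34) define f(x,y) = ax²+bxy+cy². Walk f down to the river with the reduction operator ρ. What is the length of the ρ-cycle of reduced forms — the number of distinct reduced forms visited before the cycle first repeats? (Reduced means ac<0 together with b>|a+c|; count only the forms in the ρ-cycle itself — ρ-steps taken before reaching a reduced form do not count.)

D = 4972, ⌊√D⌋ = 70
river: ρ → (-34,46,21)
river: ρ → (21,38,-42)
river: ρ → (-42,46,17)
river: ρ → (17,56,-27)
river: ρ → (-27,52,21)
river: ρ → (21,32,-47)
river: ρ → (-47,62,6)
river: ρ → (6,70,-3)
river: ρ → (-3,68,29)
river: ρ → (29,48,-23)
river: ρ → (-23,44,33)
river: ρ → (33,22,-34)
ρ-cycle length = 12 (tail of 0 descent steps not counted)

12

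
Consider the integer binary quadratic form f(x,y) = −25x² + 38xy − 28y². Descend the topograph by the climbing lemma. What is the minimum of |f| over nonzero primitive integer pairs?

translate: b→12 (≡-38 mod 50), so (25,-38,28)→(25,12,15)
flip: (25,12,15)→(15,-12,25)
reduced (well bottom): (15,-12,25) with a≤c, −a<b≤a
well minimum |f| = |-15| = 15 (negative-definite)

15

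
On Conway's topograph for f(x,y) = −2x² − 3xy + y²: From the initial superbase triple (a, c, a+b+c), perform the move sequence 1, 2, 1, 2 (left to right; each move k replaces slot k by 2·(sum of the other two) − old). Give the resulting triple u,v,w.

start (-2,1,-4) = (f(1,0),f(0,1),f(1,1))
replace slot 1: 2·(1+(-4)) − (-2) = -4 → (-4,1,-4)
replace slot 2: 2·((-4)+(-4)) − 1 = -17 → (-4,-17,-4)
replace slot 1: 2·((-17)+(-4)) − (-4) = -38 → (-38,-17,-4)
replace slot 2: 2·((-38)+(-4)) − (-17) = -67 → (-38,-67,-4)

-38,-67,-4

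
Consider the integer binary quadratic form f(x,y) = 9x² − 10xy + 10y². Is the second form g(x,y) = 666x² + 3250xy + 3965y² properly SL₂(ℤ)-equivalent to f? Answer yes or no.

D₁ = -260, D₂ = -260
f: translate: b→8 (≡-10 mod 18), so (9,-10,10)→(9,8,9)
f: reduced (well bottom): (9,8,9) with a≤c, −a<b≤a
g: translate: b→586 (≡3250 mod 1332), so (666,3250,3965)→(666,586,129)
g: flip: (666,586,129)→(129,-586,666)
g: translate: b→-70 (≡-586 mod 258), so (129,-586,666)→(129,-70,10)
g: flip: (129,-70,10)→(10,70,129)
g: translate: b→10 (≡70 mod 20), so (10,70,129)→(10,10,9)
g: flip: (10,10,9)→(9,-10,10)
g: translate: b→8 (≡-10 mod 18), so (9,-10,10)→(9,8,9)
g: reduced (well bottom): (9,8,9) with a≤c, −a<b≤a
reduced forms (9, 8, 9) vs (9, 8, 9) ⇒ equivalent

yes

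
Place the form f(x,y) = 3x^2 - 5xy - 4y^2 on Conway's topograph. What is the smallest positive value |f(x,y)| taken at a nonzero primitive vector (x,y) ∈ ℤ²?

descent: ρ → (-4,5,3)  [lands on river]
river: ρ → (3,7,-2)
river: ρ → (-2,5,6)
river: ρ → (6,7,-1)
river: ρ → (-1,7,6)
river: ρ → (6,5,-2)
river: ρ → (-2,7,3)
river: ρ → (3,5,-4)
river: ρ → (-4,3,4)
river: ρ → (4,5,-3)
river: ρ → (-3,7,2)
river: ρ → (2,5,-6)
river: ρ → (-6,7,1)
river: ρ → (1,7,-6)
river: ρ → (-6,5,2)
river: ρ → (2,7,-3)
river: ρ → (-3,5,4)
river: ρ → (4,3,-4)
closes: descent 1, river 18
min |a| on river = 1

1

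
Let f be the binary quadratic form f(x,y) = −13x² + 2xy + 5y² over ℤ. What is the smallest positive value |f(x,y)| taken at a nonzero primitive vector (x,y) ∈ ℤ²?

descent: ρ → (5,8,-10)  [lands on river]
river: ρ → (-10,12,3)
river: ρ → (3,12,-10)
river: ρ → (-10,8,5)
river: ρ → (5,12,-6)
river: ρ → (-6,12,5)
closes: descent 1, river 6
min |a| on river = 3

3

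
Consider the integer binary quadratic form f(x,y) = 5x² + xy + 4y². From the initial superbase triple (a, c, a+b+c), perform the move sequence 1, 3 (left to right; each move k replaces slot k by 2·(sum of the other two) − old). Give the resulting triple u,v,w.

start (5,4,10) = (f(1,0),f(0,1),f(1,1))
replace slot 1: 2·(4+10) − 5 = 23 → (23,4,10)
replace slot 3: 2·(23+4) − 10 = 44 → (23,4,44)

23,4,44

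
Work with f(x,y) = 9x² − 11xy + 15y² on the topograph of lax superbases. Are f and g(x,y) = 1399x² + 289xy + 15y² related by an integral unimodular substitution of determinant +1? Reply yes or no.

D₁ = -419, D₂ = -419
f: translate: b→7 (≡-11 mod 18), so (9,-11,15)→(9,7,13)
f: reduced (well bottom): (9,7,13) with a≤c, −a<b≤a
g: flip: (1399,289,15)→(15,-289,1399)
g: translate: b→11 (≡-289 mod 30), so (15,-289,1399)→(15,11,9)
g: flip: (15,11,9)→(9,-11,15)
g: translate: b→7 (≡-11 mod 18), so (9,-11,15)→(9,7,13)
g: reduced (well bottom): (9,7,13) with a≤c, −a<b≤a
reduced forms (9, 7, 13) vs (9, 7, 13) ⇒ equivalent

yes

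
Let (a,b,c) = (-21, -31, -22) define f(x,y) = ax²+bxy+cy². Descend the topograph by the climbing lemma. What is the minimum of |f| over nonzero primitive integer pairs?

translate: b→-11 (≡31 mod 42), so (21,31,22)→(21,-11,12)
flip: (21,-11,12)→(12,11,21)
reduced (well bottom): (12,11,21) with a≤c, −a<b≤a
well minimum |f| = |-12| = 12 (negative-definite)

12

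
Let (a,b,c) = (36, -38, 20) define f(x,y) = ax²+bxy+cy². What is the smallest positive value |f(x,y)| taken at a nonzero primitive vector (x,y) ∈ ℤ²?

translate: b→34 (≡-38 mod 72), so (36,-38,20)→(36,34,18)
flip: (36,34,18)→(18,-34,36)
translate: b→2 (≡-34 mod 36), so (18,-34,36)→(18,2,20)
reduced (well bottom): (18,2,20) with a≤c, −a<b≤a
well minimum = a = 18

18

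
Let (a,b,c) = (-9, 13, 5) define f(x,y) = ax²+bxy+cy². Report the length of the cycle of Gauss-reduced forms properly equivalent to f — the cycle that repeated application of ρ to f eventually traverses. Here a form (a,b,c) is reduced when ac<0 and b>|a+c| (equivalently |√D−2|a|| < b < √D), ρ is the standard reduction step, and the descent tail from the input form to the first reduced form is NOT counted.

D = 349, ⌊√D⌋ = 18
river: ρ → (5,17,-3)
river: ρ → (-3,13,15)
river: ρ → (15,17,-1)
river: ρ → (-1,17,15)
river: ρ → (15,13,-3)
river: ρ → (-3,17,5)
river: ρ → (5,13,-9)
river: ρ → (-9,5,9)
river: ρ → (9,13,-5)
river: ρ → (-5,17,3)
river: ρ → (3,13,-15)
river: ρ → (-15,17,1)
river: ρ → (1,17,-15)
river: ρ → (-15,13,3)
river: ρ → (3,17,-5)
river: ρ → (-5,13,9)
river: ρ → (9,5,-9)
river: ρ → (-9,13,5)
ρ-cycle length = 18 (tail of 0 descent steps not counted)

18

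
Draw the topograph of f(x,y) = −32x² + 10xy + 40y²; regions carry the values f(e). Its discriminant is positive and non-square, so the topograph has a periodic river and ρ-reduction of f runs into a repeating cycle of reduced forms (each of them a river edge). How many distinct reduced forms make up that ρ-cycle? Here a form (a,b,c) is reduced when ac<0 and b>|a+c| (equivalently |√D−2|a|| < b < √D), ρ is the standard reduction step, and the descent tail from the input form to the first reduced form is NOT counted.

D = 5220, ⌊√D⌋ = 72
river: ρ → (40,70,-2)
river: ρ → (-2,70,40)
river: ρ → (40,10,-32)
river: ρ → (-32,54,18)
river: ρ → (18,54,-32)
river: ρ → (-32,10,40)
ρ-cycle length = 6 (tail of 0 descent steps not counted)

6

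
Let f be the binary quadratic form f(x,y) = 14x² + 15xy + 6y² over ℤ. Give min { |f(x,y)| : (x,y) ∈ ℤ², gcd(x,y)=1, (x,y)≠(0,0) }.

translate: b→-13 (≡15 mod 28), so (14,15,6)→(14,-13,5)
flip: (14,-13,5)→(5,13,14)
translate: b→3 (≡13 mod 10), so (5,13,14)→(5,3,6)
reduced (well bottom): (5,3,6) with a≤c, −a<b≤a
well minimum = a = 5

5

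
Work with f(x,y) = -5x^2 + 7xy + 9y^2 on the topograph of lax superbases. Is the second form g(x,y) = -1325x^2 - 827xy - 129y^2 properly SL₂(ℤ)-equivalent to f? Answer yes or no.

D₁ = 229, D₂ = 229
river cycle of f (length 6): (9, 11, -3), (-3, 13, 5), (5, 7, -9), (-9, 11, 3), (3, 13, -5), (-5, 7, 9)
river cycle of g (length 6): (-5, 7, 9), (9, 11, -3), (-3, 13, 5), (5, 7, -9), (-9, 11, 3), (3, 13, -5)
cycles coincide ⇒ equivalent

yes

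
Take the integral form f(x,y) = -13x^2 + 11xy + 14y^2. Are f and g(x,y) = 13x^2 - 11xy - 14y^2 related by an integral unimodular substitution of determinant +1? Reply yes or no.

D₁ = 849, D₂ = 849
river cycle of f (length 34): (14, 17, -10), (-10, 23, 8), (8, 25, -7), (-7, 17, 20), (20, 23, -4), (-4, 25, 14), (14, 3, -15), (-15, 27, 2), (2, 29, -1), (-1, 29, 2), … (24 more)
river cycle of g (length 34): (-14, 11, 13), (13, 15, -12), (-12, 9, 16), (16, 23, -5), (-5, 27, 6), (6, 21, -17), (-17, 13, 10), (10, 27, -3), (-3, 27, 10), (10, 13, -17), … (24 more)
cycles differ ⇒ inequivalent

no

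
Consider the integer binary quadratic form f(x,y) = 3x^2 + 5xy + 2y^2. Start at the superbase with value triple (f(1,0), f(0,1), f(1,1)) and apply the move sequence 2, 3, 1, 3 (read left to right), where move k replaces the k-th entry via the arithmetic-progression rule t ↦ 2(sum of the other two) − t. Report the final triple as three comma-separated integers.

start (3,2,10) = (f(1,0),f(0,1),f(1,1))
replace slot 2: 2·(3+10) − 2 = 24 → (3,24,10)
replace slot 3: 2·(3+24) − 10 = 44 → (3,24,44)
replace slot 1: 2·(24+44) − 3 = 133 → (133,24,44)
replace slot 3: 2·(133+24) − 44 = 270 → (133,24,270)

133,24,270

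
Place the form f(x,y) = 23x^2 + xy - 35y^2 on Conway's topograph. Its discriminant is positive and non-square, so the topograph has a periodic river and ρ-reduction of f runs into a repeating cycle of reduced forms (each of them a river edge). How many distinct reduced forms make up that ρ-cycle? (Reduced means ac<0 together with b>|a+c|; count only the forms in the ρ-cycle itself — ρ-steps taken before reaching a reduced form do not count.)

D = 3221, ⌊√D⌋ = 56
descent: ρ → (-35,-1,23)
descent: ρ → (23,47,-11)  [lands on river]
river: ρ → (-11,41,35)
river: ρ → (35,29,-17)
river: ρ → (-17,39,25)
river: ρ → (25,11,-31)
river: ρ → (-31,51,5)
river: ρ → (5,49,-41)
river: ρ → (-41,33,13)
river: ρ → (13,45,-23)
river: ρ → (-23,47,11)
river: ρ → (11,41,-35)
river: ρ → (-35,29,17)
river: ρ → (17,39,-25)
river: ρ → (-25,11,31)
river: ρ → (31,51,-5)
river: ρ → (-5,49,41)
river: ρ → (41,33,-13)
river: ρ → (-13,45,23)
ρ-cycle length = 18 (tail of 2 descent steps not counted)

18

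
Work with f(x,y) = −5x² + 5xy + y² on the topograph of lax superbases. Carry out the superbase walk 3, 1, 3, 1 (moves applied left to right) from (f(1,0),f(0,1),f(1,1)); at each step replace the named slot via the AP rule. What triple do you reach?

start (-5,1,1) = (f(1,0),f(0,1),f(1,1))
replace slot 3: 2·((-5)+1) − 1 = -9 → (-5,1,-9)
replace slot 1: 2·(1+(-9)) − (-5) = -11 → (-11,1,-9)
replace slot 3: 2·((-11)+1) − (-9) = -11 → (-11,1,-11)
replace slot 1: 2·(1+(-11)) − (-11) = -9 → (-9,1,-11)

-9,1,-11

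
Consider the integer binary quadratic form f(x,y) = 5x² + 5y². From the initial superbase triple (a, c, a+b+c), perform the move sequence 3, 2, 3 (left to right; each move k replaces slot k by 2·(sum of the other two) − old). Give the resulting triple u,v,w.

start (5,5,10) = (f(1,0),f(0,1),f(1,1))
replace slot 3: 2·(5+5) − 10 = 10 → (5,5,10)
replace slot 2: 2·(5+10) − 5 = 25 → (5,25,10)
replace slot 3: 2·(5+25) − 10 = 50 → (5,25,50)

5,25,50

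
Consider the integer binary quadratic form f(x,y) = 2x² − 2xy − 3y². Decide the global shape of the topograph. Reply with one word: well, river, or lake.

D = b²−4ac = (-2)² − 4·2·(-3) = 28
D > 0 non-square ⇒ indefinite ⇒ periodic river

river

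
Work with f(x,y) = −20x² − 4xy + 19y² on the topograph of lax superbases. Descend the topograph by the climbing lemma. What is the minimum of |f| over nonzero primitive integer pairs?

descent: ρ → (19,4,-20)  [lands on river]
river: ρ → (-20,36,3)
river: ρ → (3,36,-20)
river: ρ → (-20,4,19)
river: ρ → (19,34,-5)
river: ρ → (-5,36,12)
river: ρ → (12,36,-5)
river: ρ → (-5,34,19)
closes: descent 1, river 8
min |a| on river = 3

3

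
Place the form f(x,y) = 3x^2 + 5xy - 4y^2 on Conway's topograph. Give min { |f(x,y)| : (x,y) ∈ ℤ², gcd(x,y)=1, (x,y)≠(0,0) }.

river: ρ → (-4,3,4)
river: ρ → (4,5,-3)
river: ρ → (-3,7,2)
river: ρ → (2,5,-6)
river: ρ → (-6,7,1)
river: ρ → (1,7,-6)
river: ρ → (-6,5,2)
river: ρ → (2,7,-3)
river: ρ → (-3,5,4)
river: ρ → (4,3,-4)
river: ρ → (-4,5,3)
river: ρ → (3,7,-2)
river: ρ → (-2,5,6)
river: ρ → (6,7,-1)
river: ρ → (-1,7,6)
river: ρ → (6,5,-2)
river: ρ → (-2,7,3)
river: ρ → (3,5,-4)
closes: descent 0, river 18
min |a| on river = 1

1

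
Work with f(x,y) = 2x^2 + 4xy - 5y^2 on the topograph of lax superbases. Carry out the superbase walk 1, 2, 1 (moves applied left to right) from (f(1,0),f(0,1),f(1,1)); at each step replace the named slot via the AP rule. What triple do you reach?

start (2,-5,1) = (f(1,0),f(0,1),f(1,1))
replace slot 1: 2·((-5)+1) − 2 = -10 → (-10,-5,1)
replace slot 2: 2·((-10)+1) − (-5) = -13 → (-10,-13,1)
replace slot 1: 2·((-13)+1) − (-10) = -14 → (-14,-13,1)

-14,-13,1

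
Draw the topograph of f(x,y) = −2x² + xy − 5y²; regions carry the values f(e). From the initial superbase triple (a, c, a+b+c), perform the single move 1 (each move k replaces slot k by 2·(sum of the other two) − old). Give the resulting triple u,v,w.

start (-2,-5,-6) = (f(1,0),f(0,1),f(1,1))
replace slot 1: 2·((-5)+(-6)) − (-2) = -20 → (-20,-5,-6)

-20,-5,-6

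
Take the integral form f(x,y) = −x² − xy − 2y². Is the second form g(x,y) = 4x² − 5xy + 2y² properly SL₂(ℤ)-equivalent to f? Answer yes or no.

D₁ = -7, D₂ = -7
f is negative-definite; reduce −f:
−f: reduced (well bottom): (1,1,2) with a≤c, −a<b≤a
flip sign back: reduced form of f is (-1,-1,-2)
g: translate: b→3 (≡-5 mod 8), so (4,-5,2)→(4,3,1)
g: flip: (4,3,1)→(1,-3,4)
g: translate: b→1 (≡-3 mod 2), so (1,-3,4)→(1,1,2)
g: reduced (well bottom): (1,1,2) with a≤c, −a<b≤a
reduced forms (-1, -1, -2) vs (1, 1, 2) ⇒ inequivalent

no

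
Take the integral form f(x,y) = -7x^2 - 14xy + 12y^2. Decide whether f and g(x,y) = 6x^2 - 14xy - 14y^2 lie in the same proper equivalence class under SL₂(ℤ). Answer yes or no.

D₁ = 532, D₂ = 532
river cycle of f (length 16): (12, 14, -7), (-7, 14, 12), (12, 10, -9), (-9, 8, 13), (13, 18, -4), (-4, 22, 3), (3, 20, -11), (-11, 2, 12), (12, 22, -1), (-1, 22, 12), … (6 more)
river cycle of g (length 4): (-14, 14, 6), (6, 22, -2), (-2, 22, 6), (6, 14, -14)
cycles differ ⇒ inequivalent

no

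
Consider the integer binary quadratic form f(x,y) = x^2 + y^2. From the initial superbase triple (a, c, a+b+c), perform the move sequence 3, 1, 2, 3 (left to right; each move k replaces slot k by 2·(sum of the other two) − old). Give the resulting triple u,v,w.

start (1,1,2) = (f(1,0),f(0,1),f(1,1))
replace slot 3: 2·(1+1) − 2 = 2 → (1,1,2)
replace slot 1: 2·(1+2) − 1 = 5 → (5,1,2)
replace slot 2: 2·(5+2) − 1 = 13 → (5,13,2)
replace slot 3: 2·(5+13) − 2 = 34 → (5,13,34)

5,13,34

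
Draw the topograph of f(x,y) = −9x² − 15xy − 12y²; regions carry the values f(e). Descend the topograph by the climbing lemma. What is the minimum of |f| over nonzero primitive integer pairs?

translate: b→-3 (≡15 mod 18), so (9,15,12)→(9,-3,6)
flip: (9,-3,6)→(6,3,9)
reduced (well bottom): (6,3,9) with a≤c, −a<b≤a
well minimum |f| = |-6| = 6 (negative-definite)

6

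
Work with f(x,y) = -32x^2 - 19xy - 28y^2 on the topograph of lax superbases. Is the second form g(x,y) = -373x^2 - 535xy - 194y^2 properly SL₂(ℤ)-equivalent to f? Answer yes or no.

D₁ = -3223, D₂ = -3223
f is negative-definite; reduce −f:
−f: flip: (32,19,28)→(28,-19,32)
−f: reduced (well bottom): (28,-19,32) with a≤c, −a<b≤a
flip sign back: reduced form of f is (-28,19,-32)
g is negative-definite; reduce −g:
−g: translate: b→-211 (≡535 mod 746), so (373,535,194)→(373,-211,32)
−g: flip: (373,-211,32)→(32,211,373)
−g: translate: b→19 (≡211 mod 64), so (32,211,373)→(32,19,28)
−g: flip: (32,19,28)→(28,-19,32)
−g: reduced (well bottom): (28,-19,32) with a≤c, −a<b≤a
flip sign back: reduced form of g is (-28,19,-32)
reduced forms (-28, 19, -32) vs (-28, 19, -32) ⇒ equivalent

yes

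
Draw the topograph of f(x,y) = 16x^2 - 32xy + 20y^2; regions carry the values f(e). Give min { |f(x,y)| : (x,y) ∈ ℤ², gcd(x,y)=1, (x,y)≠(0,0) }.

translate: b→0 (≡-32 mod 32), so (16,-32,20)→(16,0,4)
flip: (16,0,4)→(4,0,16)
reduced (well bottom): (4,0,16) with a≤c, −a<b≤a
well minimum = a = 4

4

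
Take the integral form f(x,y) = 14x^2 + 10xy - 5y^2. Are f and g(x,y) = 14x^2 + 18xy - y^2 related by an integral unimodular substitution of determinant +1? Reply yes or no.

D₁ = 380, D₂ = 380
river cycle of f (length 4): (-5, 10, 14), (14, 18, -1), (-1, 18, 14), (14, 10, -5)
river cycle of g (length 4): (-1, 18, 14), (14, 10, -5), (-5, 10, 14), (14, 18, -1)
cycles coincide ⇒ equivalent

yes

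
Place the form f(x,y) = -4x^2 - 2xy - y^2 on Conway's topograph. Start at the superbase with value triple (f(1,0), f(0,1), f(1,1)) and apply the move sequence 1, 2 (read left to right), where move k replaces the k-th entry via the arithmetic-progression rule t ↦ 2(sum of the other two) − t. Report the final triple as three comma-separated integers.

start (-4,-1,-7) = (f(1,0),f(0,1),f(1,1))
replace slot 1: 2·((-1)+(-7)) − (-4) = -12 → (-12,-1,-7)
replace slot 2: 2·((-12)+(-7)) − (-1) = -37 → (-12,-37,-7)

-12,-37,-7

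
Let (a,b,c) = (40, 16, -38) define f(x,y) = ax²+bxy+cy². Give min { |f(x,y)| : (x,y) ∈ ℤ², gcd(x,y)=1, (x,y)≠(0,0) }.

river: ρ → (-38,60,18)
river: ρ → (18,48,-56)
river: ρ → (-56,64,10)
river: ρ → (10,76,-14)
river: ρ → (-14,64,40)
river: ρ → (40,16,-38)
closes: descent 0, river 6
min |a| on river = 10

10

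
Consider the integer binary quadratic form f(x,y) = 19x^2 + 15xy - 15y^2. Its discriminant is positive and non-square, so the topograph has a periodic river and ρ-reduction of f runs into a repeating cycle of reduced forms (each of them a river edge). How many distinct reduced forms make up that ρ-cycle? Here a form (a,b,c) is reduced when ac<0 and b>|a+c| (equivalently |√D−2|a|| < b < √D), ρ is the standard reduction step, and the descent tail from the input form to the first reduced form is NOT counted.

D = 1365, ⌊√D⌋ = 36
river: ρ → (-15,15,19)
river: ρ → (19,23,-11)
river: ρ → (-11,21,21)
river: ρ → (21,21,-11)
river: ρ → (-11,23,19)
river: ρ → (19,15,-15)
ρ-cycle length = 6 (tail of 0 descent steps not counted)

6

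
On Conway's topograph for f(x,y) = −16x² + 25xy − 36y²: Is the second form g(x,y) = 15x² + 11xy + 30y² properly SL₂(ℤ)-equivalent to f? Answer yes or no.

D₁ = -1679, D₂ = -1679
f is negative-definite; reduce −f:
−f: translate: b→7 (≡-25 mod 32), so (16,-25,36)→(16,7,27)
−f: reduced (well bottom): (16,7,27) with a≤c, −a<b≤a
flip sign back: reduced form of f is (-16,-7,-27)
g: reduced (well bottom): (15,11,30) with a≤c, −a<b≤a
reduced forms (-16, -7, -27) vs (15, 11, 30) ⇒ inequivalent

no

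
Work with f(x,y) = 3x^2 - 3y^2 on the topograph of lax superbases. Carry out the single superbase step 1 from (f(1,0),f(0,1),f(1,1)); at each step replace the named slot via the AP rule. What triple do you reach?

start (3,-3,0) = (f(1,0),f(0,1),f(1,1))
replace slot 1: 2·((-3)+0) − 3 = -9 → (-9,-3,0)

-9,-3,0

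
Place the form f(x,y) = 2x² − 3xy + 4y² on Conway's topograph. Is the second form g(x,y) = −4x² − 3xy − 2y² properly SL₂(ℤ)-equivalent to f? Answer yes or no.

D₁ = -23, D₂ = -23
f: translate: b→1 (≡-3 mod 4), so (2,-3,4)→(2,1,3)
f: reduced (well bottom): (2,1,3) with a≤c, −a<b≤a
g is negative-definite; reduce −g:
−g: flip: (4,3,2)→(2,-3,4)
−g: translate: b→1 (≡-3 mod 4), so (2,-3,4)→(2,1,3)
−g: reduced (well bottom): (2,1,3) with a≤c, −a<b≤a
flip sign back: reduced form of g is (-2,-1,-3)
reduced forms (2, 1, 3) vs (-2, -1, -3) ⇒ inequivalent

no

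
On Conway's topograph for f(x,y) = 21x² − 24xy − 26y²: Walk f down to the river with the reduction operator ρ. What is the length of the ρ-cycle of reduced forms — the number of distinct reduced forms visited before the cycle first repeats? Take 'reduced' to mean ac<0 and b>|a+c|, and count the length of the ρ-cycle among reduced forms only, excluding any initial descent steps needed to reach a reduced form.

D = 2760, ⌊√D⌋ = 52
descent: ρ → (-26,24,21)  [lands on river]
river: ρ → (21,18,-29)
river: ρ → (-29,40,10)
river: ρ → (10,40,-29)
river: ρ → (-29,18,21)
river: ρ → (21,24,-26)
river: ρ → (-26,28,19)
river: ρ → (19,48,-6)
river: ρ → (-6,48,19)
river: ρ → (19,28,-26)
ρ-cycle length = 10 (tail of 1 descent step not counted)

10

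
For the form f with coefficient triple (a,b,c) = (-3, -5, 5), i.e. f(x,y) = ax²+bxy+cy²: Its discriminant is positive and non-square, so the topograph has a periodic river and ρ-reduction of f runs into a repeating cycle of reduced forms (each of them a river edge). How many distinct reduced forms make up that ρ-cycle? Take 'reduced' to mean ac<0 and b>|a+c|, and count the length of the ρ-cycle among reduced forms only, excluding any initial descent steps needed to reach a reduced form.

D = 85, ⌊√D⌋ = 9
descent: ρ → (5,5,-3)  [lands on river]
river: ρ → (-3,7,3)
river: ρ → (3,5,-5)
river: ρ → (-5,5,3)
river: ρ → (3,7,-3)
river: ρ → (-3,5,5)
ρ-cycle length = 6 (tail of 1 descent step not counted)

6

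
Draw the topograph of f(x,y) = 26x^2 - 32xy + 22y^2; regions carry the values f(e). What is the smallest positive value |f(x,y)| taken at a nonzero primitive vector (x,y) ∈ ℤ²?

translate: b→20 (≡-32 mod 52), so (26,-32,22)→(26,20,16)
flip: (26,20,16)→(16,-20,26)
translate: b→12 (≡-20 mod 32), so (16,-20,26)→(16,12,22)
reduced (well bottom): (16,12,22) with a≤c, −a<b≤a
well minimum = a = 16

16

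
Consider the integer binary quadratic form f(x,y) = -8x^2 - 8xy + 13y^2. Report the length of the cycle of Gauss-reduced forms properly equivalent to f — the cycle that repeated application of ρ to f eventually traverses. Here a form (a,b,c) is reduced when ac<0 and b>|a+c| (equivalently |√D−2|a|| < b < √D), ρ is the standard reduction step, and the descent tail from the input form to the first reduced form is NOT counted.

D = 480, ⌊√D⌋ = 21
descent: ρ → (13,8,-8)  [lands on river]
river: ρ → (-8,8,13)
river: ρ → (13,18,-3)
river: ρ → (-3,18,13)
ρ-cycle length = 4 (tail of 1 descent step not counted)

4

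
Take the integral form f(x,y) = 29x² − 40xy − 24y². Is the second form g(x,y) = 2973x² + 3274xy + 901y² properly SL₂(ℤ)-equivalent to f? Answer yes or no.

D₁ = 4384, D₂ = 4384
river cycle of f (length 16): (-24, 40, 29), (29, 18, -35), (-35, 52, 12), (12, 44, -51), (-51, 58, 5), (5, 62, -27), (-27, 46, 21), (21, 38, -35), (-35, 32, 24), (24, 64, -3), … (6 more)
river cycle of g (length 16): (29, 18, -35), (-35, 52, 12), (12, 44, -51), (-51, 58, 5), (5, 62, -27), (-27, 46, 21), (21, 38, -35), (-35, 32, 24), (24, 64, -3), (-3, 62, 45), … (6 more)
cycles coincide ⇒ equivalent

yes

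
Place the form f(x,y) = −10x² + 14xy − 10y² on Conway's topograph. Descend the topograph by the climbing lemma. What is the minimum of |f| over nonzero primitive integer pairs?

translate: b→6 (≡-14 mod 20), so (10,-14,10)→(10,6,6)
flip: (10,6,6)→(6,-6,10)
translate: b→6 (≡-6 mod 12), so (6,-6,10)→(6,6,10)
reduced (well bottom): (6,6,10) with a≤c, −a<b≤a
well minimum |f| = |-6| = 6 (negative-definite)

6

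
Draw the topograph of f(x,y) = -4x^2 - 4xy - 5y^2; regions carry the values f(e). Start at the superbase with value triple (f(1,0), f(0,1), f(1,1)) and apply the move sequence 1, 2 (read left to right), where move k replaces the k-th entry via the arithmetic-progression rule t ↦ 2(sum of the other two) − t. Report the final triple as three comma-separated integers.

start (-4,-5,-13) = (f(1,0),f(0,1),f(1,1))
replace slot 1: 2·((-5)+(-13)) − (-4) = -32 → (-32,-5,-13)
replace slot 2: 2·((-32)+(-13)) − (-5) = -85 → (-32,-85,-13)

-32,-85,-13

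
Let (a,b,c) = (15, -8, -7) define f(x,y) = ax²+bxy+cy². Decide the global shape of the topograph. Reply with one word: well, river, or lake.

D = b²−4ac = (-8)² − 4·15·(-7) = 484
D = 22² is a perfect square ⇒ form factors over ℤ ⇒ lakes

lake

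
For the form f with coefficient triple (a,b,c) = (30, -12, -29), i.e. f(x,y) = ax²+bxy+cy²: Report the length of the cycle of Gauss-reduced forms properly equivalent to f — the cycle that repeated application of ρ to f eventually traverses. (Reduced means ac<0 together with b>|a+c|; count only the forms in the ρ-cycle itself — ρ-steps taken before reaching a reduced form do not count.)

D = 3624, ⌊√D⌋ = 60
descent: ρ → (-29,12,30)  [lands on river]
river: ρ → (30,48,-11)
river: ρ → (-11,40,46)
river: ρ → (46,52,-5)
river: ρ → (-5,58,13)
river: ρ → (13,46,-29)
ρ-cycle length = 6 (tail of 1 descent step not counted)

6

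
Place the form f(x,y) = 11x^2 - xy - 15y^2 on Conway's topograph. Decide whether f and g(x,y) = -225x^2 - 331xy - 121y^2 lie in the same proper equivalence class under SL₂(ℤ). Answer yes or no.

D₁ = 661, D₂ = 661
river cycle of f (length 22): (11, 21, -5), (-5, 19, 15), (15, 11, -9), (-9, 25, 1), (1, 25, -9), (-9, 11, 15), (15, 19, -5), (-5, 21, 11), (11, 23, -3), (-3, 25, 3), … (12 more)
river cycle of g (length 22): (11, 21, -5), (-5, 19, 15), (15, 11, -9), (-9, 25, 1), (1, 25, -9), (-9, 11, 15), (15, 19, -5), (-5, 21, 11), (11, 23, -3), (-3, 25, 3), … (12 more)
cycles coincide ⇒ equivalent

yes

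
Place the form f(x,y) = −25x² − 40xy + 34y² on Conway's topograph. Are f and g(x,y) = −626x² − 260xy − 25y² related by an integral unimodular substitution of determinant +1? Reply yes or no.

D₁ = 5000, D₂ = 5000
river cycle of f (length 26): (34, 40, -25), (-25, 60, 14), (14, 52, -41), (-41, 30, 25), (25, 70, -1), (-1, 70, 25), (25, 30, -41), (-41, 52, 14), (14, 60, -25), (-25, 40, 34), … (16 more)
river cycle of g (length 26): (-25, 60, 14), (14, 52, -41), (-41, 30, 25), (25, 70, -1), (-1, 70, 25), (25, 30, -41), (-41, 52, 14), (14, 60, -25), (-25, 40, 34), (34, 28, -31), … (16 more)
cycles coincide ⇒ equivalent

yes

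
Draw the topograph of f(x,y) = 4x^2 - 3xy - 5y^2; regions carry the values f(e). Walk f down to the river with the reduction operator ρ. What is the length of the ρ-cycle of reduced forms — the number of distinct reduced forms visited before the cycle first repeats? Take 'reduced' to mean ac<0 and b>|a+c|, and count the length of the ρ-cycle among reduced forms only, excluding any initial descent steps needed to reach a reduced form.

D = 89, ⌊√D⌋ = 9
descent: ρ → (-5,3,4)  [lands on river]
river: ρ → (4,5,-4)
river: ρ → (-4,3,5)
river: ρ → (5,7,-2)
river: ρ → (-2,9,1)
river: ρ → (1,9,-2)
river: ρ → (-2,7,5)
river: ρ → (5,3,-4)
river: ρ → (-4,5,4)
river: ρ → (4,3,-5)
river: ρ → (-5,7,2)
river: ρ → (2,9,-1)
river: ρ → (-1,9,2)
river: ρ → (2,7,-5)
ρ-cycle length = 14 (tail of 1 descent step not counted)

14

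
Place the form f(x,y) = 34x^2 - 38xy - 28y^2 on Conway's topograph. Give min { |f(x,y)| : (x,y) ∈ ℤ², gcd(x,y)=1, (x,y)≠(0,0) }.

descent: ρ → (-28,38,34)  [lands on river]
river: ρ → (34,30,-32)
river: ρ → (-32,34,32)
river: ρ → (32,30,-34)
river: ρ → (-34,38,28)
river: ρ → (28,18,-44)
river: ρ → (-44,70,2)
river: ρ → (2,70,-44)
river: ρ → (-44,18,28)
river: ρ → (28,38,-34)
river: ρ → (-34,30,32)
river: ρ → (32,34,-32)
river: ρ → (-32,30,34)
river: ρ → (34,38,-28)
river: ρ → (-28,18,44)
river: ρ → (44,70,-2)
river: ρ → (-2,70,44)
river: ρ → (44,18,-28)
closes: descent 1, river 18
min |a| on river = 2

2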